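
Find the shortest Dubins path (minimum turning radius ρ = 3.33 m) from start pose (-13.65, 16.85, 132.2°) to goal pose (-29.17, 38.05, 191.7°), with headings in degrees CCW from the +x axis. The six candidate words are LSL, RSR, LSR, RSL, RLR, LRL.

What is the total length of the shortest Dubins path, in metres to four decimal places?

27.1359 m

Let ψ = atan2(Δy, Δx) = atan2(21.20, -15.52) = 126.2069° be the start→goal bearing.
Normalize: d = |goal − start| / ρ = 26.273759/3.33 = 7.890018, α = (θ_start − ψ) mod 360° = 5.9931° = 0.104599 rad, β = (θ_goal − ψ) mod 360° = 65.4931° = 1.143069 rad.
Common terms: sin α = 0.104408, cos α = 0.994535, sin β = 0.909911, cos β = 0.414804, cos(α−β) = 0.507538, d² = 62.252379. Work in radians in the unit-radius frame; every candidate has L = ρ·(t + p + q).
LSL: p² = 2 + d² − 2cos(α−β) + 2d(sin α − sin β) = 50.526435; p = √p² = 7.108195; φ = atan2(cos β − cos α, d + sin α − sin β) = -0.081649 rad; t = (φ − α) mod 2π = 6.096938 rad, q = (β − φ) mod 2π = 1.224718 rad → L = 3.33·(6.096938 + 7.108195 + 1.224718) = 3.33·14.429851 = 48.051404 m
RSR: p² = 2 + d² − 2cos(α−β) + 2d(sin β − sin α) = 75.948169; p = √p² = 8.714825; φ = atan2(cos α − cos β, d − sin α + sin β) = 0.066572 rad; t = (α − φ) mod 2π = 0.038027 rad, q = (φ − β) mod 2π = 5.206687 rad → L = 3.33·(0.038027 + 8.714825 + 5.206687) = 3.33·13.959539 = 46.485265 m
LSR: p² = d² − 2 + 2cos(α−β) + 2d(sin α + sin β) = 77.273444; p = √p² = 8.790532; φ = atan2(−cos α − cos β, d + sin α + sin β) − atan2(−2, p) = 0.066736 rad; t = (φ − α) mod 2π = 6.245323 rad, q = (φ − β) mod 2π = 5.206852 rad → L = 3.33·(6.245323 + 8.790532 + 5.206852) = 3.33·20.242706 = 67.408211 m
RSL: p² = d² − 2 + 2cos(α−β) − 2d(sin α + sin β) = 45.261466; p = √p² = 6.727664; φ = atan2(cos α + cos β, d − sin α − sin β) − atan2(2, p) = -0.086786 rad; t = (α − φ) mod 2π = 0.191385 rad, q = (β − φ) mod 2π = 1.229856 rad → L = 3.33·(0.191385 + 6.727664 + 1.229856) = 3.33·8.148904 = 27.135852 m
RLR: c = (6 − d² + 2cos(α−β) + 2d(sin α − sin β))/8 = -8.493521, |c| > 1 → infeasible
LRL: c = (6 − d² + 2cos(α−β) − 2d(sin α − sin β))/8 = -5.315804, |c| > 1 → infeasible
Shortest: RSL with L = 27.135852 m ≈ 27.1359 m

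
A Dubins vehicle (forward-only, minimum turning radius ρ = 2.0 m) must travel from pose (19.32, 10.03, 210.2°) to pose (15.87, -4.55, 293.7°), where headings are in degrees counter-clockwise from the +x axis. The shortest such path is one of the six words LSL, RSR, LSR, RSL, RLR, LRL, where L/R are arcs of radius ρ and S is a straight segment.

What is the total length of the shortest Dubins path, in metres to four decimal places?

15.2449 m

Let ψ = atan2(Δy, Δx) = atan2(-14.58, -3.45) = -103.3128° be the start→goal bearing.
Normalize: d = |goal − start| / ρ = 14.982620/2.0 = 7.491310, α = (θ_start − ψ) mod 360° = 313.5128° = 5.471830 rad, β = (θ_goal − ψ) mod 360° = 37.0128° = 0.645995 rad.
Common terms: sin α = -0.725221, cos α = 0.688516, sin β = 0.601993, cos β = 0.798501, cos(α−β) = 0.113203, d² = 56.119725. Work in radians in the unit-radius frame; every candidate has L = ρ·(t + p + q).
LSL: p² = 2 + d² − 2cos(α−β) + 2d(sin α − sin β) = 38.008176; p = √p² = 6.165077; φ = atan2(cos β − cos α, d + sin α − sin β) = 0.017841 rad; t = (φ − α) mod 2π = 0.829196 rad, q = (β − φ) mod 2π = 0.628154 rad → L = 2.0·(0.829196 + 6.165077 + 0.628154) = 2.0·7.622427 = 15.244854 m
RSR: p² = 2 + d² − 2cos(α−β) + 2d(sin β − sin α) = 77.778461; p = √p² = 8.819210; φ = atan2(cos α − cos β, d − sin α + sin β) = -0.012471 rad; t = (α − φ) mod 2π = 5.484302 rad, q = (φ − β) mod 2π = 5.624719 rad → L = 2.0·(5.484302 + 8.819210 + 5.624719) = 2.0·19.928230 = 39.856461 m
LSR: p² = d² − 2 + 2cos(α−β) + 2d(sin α + sin β) = 52.499858; p = √p² = 7.245679; φ = atan2(−cos α − cos β, d + sin α + sin β) − atan2(−2, p) = 0.070177 rad; t = (φ − α) mod 2π = 0.881532 rad, q = (φ − β) mod 2π = 5.707367 rad → L = 2.0·(0.881532 + 7.245679 + 5.707367) = 2.0·13.834577 = 27.669154 m
RSL: p² = d² − 2 + 2cos(α−β) − 2d(sin α + sin β) = 56.192405; p = √p² = 7.496159; φ = atan2(cos α + cos β, d − sin α − sin β) − atan2(2, p) = -0.067871 rad; t = (α − φ) mod 2π = 5.539701 rad, q = (β − φ) mod 2π = 0.713865 rad → L = 2.0·(5.539701 + 7.496159 + 0.713865) = 2.0·13.749726 = 27.499451 m
RLR: c = (6 − d² + 2cos(α−β) + 2d(sin α − sin β))/8 = -8.722308, |c| > 1 → infeasible
LRL: c = (6 − d² + 2cos(α−β) − 2d(sin α − sin β))/8 = -3.751022, |c| > 1 → infeasible
Shortest: LSL with L = 15.244854 m ≈ 15.2449 m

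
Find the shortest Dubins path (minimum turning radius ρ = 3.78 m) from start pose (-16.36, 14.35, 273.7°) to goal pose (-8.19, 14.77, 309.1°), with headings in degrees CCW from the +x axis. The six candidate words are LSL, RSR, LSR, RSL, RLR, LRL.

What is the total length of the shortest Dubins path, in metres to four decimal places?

30.5864 m

Let ψ = atan2(Δy, Δx) = atan2(0.42, 8.17) = 2.9428° be the start→goal bearing.
Normalize: d = |goal − start| / ρ = 8.180788/3.78 = 2.164230, α = (θ_start − ψ) mod 360° = 270.7572° = 4.725604 rad, β = (θ_goal − ψ) mod 360° = 306.1572° = 5.343450 rad.
Common terms: sin α = -0.999913, cos α = 0.013214, sin β = -0.807402, cos β = 0.590002, cos(α−β) = 0.815128, d² = 4.683890. Work in radians in the unit-radius frame; every candidate has L = ρ·(t + p + q).
LSL: p² = 2 + d² − 2cos(α−β) + 2d(sin α − sin β) = 4.220359; p = √p² = 2.054351; φ = atan2(cos β − cos α, d + sin α − sin β) = 0.284590 rad; t = (φ − α) mod 2π = 1.842171 rad, q = (β − φ) mod 2π = 5.058860 rad → L = 3.78·(1.842171 + 2.054351 + 5.058860) = 3.78·8.955383 = 33.851348 m
RSR: p² = 2 + d² − 2cos(α−β) + 2d(sin β − sin α) = 5.886911; p = √p² = 2.426296; φ = atan2(cos α − cos β, d − sin α + sin β) = -0.240022 rad; t = (α − φ) mod 2π = 4.965625 rad, q = (φ − β) mod 2π = 0.699713 rad → L = 3.78·(4.965625 + 2.426296 + 0.699713) = 3.78·8.091634 = 30.586378 m
LSR: p² = d² − 2 + 2cos(α−β) + 2d(sin α + sin β) = -3.508741 < 0 → infeasible
RSL: p² = d² − 2 + 2cos(α−β) − 2d(sin α + sin β) = 12.137033; p = √p² = 3.483825; φ = atan2(cos α + cos β, d − sin α − sin β) − atan2(2, p) = -0.370411 rad; t = (α − φ) mod 2π = 5.096015 rad, q = (β − φ) mod 2π = 5.713862 rad → L = 3.78·(5.096015 + 3.483825 + 5.713862) = 3.78·14.293701 = 54.030191 m
RLR: c = (6 − d² + 2cos(α−β) + 2d(sin α − sin β))/8 = 0.264136; p = 2π − arccos c = 4.979697 rad; φ = atan2(cos α − cos β, d − sin α + sin β) = -0.240022 rad; t = (α − φ + p/2) mod 2π = 1.172289 rad, q = (α − β − t + p) mod 2π = 3.189562 rad → L = 3.78·(1.172289 + 4.979697 + 3.189562) = 3.78·9.341548 = 35.311051 m
LRL: c = (6 − d² + 2cos(α−β) − 2d(sin α − sin β))/8 = 0.472455; p = 2π − arccos c = 5.204463 rad; φ = atan2(cos β − cos α, d + sin α − sin β) = 0.284590 rad; t = (φ − α + p/2) mod 2π = 4.444403 rad, q = (β − α − t + p) mod 2π = 1.377907 rad → L = 3.78·(4.444403 + 5.204463 + 1.377907) = 3.78·11.026773 = 41.681203 m
Shortest: RSR with L = 30.586378 m ≈ 30.5864 m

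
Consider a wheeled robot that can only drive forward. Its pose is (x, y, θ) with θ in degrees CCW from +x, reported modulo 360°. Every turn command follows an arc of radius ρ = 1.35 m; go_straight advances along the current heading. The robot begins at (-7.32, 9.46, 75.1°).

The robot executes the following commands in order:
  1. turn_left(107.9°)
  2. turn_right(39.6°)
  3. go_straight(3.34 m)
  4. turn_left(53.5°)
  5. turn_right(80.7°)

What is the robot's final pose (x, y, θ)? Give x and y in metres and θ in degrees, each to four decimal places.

(-15.0533, 14.3146, 116.2000°)

set_pose: (x, y, θ) = (-7.3200, 9.4600, 75.1000°), ρ = 1.35
turn_left(107.9°): centre at ρ to the left, rotate +107.9° → (-8.6953, 11.1553, 183.0000°)
turn_right(39.6°): centre at ρ to the right, rotate −39.6° → (-9.5708, 11.4196, 143.4000°)
go_straight(3.34): x += 3.34·cos θ, y += 3.34·sin θ → (-12.2522, 13.4110, 143.4000°)
turn_left(53.5°): centre at ρ to the left, rotate +53.5° → (-13.4496, 13.6189, 196.9000°)
turn_right(80.7°): centre at ρ to the right, rotate −80.7° → (-15.0533, 14.3146, 116.2000°)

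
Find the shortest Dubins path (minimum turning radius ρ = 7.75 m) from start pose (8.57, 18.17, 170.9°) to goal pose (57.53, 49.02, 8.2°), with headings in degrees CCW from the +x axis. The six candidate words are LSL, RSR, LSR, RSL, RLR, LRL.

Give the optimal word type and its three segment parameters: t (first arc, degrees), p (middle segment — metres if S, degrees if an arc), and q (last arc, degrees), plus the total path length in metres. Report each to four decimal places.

RSR: t = 153.2638°, p = 51.2483 m, q = 9.4362°, L = 73.2556 m

Let ψ = atan2(Δy, Δx) = atan2(30.85, 48.96) = 32.2153° be the start→goal bearing.
Normalize: d = |goal − start| / ρ = 57.868853/7.75 = 7.466949, α = (θ_start − ψ) mod 360° = 138.6847° = 2.420505 rad, β = (θ_goal − ψ) mod 360° = 335.9847° = 5.864040 rad.
Common terms: sin α = 0.660202, cos α = -0.751088, sin β = -0.406980, cos β = 0.913437, cos(α−β) = -0.954761, d² = 55.755323. Work in radians in the unit-radius frame; every candidate has L = ρ·(t + p + q).
LSL: p² = 2 + d² − 2cos(α−β) + 2d(sin α − sin β) = 75.602037; p = √p² = 8.694943; φ = atan2(cos β − cos α, d + sin α − sin β) = 0.192625 rad; t = (φ − α) mod 2π = 4.055305 rad, q = (β − φ) mod 2π = 5.671415 rad → L = 7.75·(4.055305 + 8.694943 + 5.671415) = 7.75·18.421663 = 142.767889 m
RSR: p² = 2 + d² − 2cos(α−β) + 2d(sin β − sin α) = 43.727653; p = √p² = 6.612689; φ = atan2(cos α − cos β, d − sin α + sin β) = -0.254454 rad; t = (α − φ) mod 2π = 2.674959 rad, q = (φ − β) mod 2π = 0.164692 rad → L = 7.75·(2.674959 + 6.612689 + 0.164692) = 7.75·9.452339 = 73.255631 m
LSR: p² = d² − 2 + 2cos(α−β) + 2d(sin α + sin β) = 55.627389; p = √p² = 7.458377; φ = atan2(−cos α − cos β, d + sin α + sin β) − atan2(−2, p) = 0.240965 rad; t = (φ − α) mod 2π = 4.103646 rad, q = (φ − β) mod 2π = 0.660111 rad → L = 7.75·(4.103646 + 7.458377 + 0.660111) = 7.75·12.222134 = 94.721535 m
RSL: p² = d² − 2 + 2cos(α−β) − 2d(sin α + sin β) = 48.064214; p = √p² = 6.932836; φ = atan2(cos α + cos β, d − sin α − sin β) − atan2(2, p) = -0.258355 rad; t = (α − φ) mod 2π = 2.678860 rad, q = (β − φ) mod 2π = 6.122395 rad → L = 7.75·(2.678860 + 6.932836 + 6.122395) = 7.75·15.734091 = 121.939202 m
RLR: c = (6 − d² + 2cos(α−β) + 2d(sin α − sin β))/8 = -4.465957, |c| > 1 → infeasible
LRL: c = (6 − d² + 2cos(α−β) − 2d(sin α − sin β))/8 = -8.450255, |c| > 1 → infeasible
Shortest: RSR with L = 73.255631 m ≈ 73.2556 m
Convert RSR to answer units (arcs ×180/π): t = 2.674959·180/π = 153.2638°, p = ρ·p = 7.75·6.612689 = 51.2483 m, q = 0.164692·180/π = 9.4362°, L = 73.2556 m.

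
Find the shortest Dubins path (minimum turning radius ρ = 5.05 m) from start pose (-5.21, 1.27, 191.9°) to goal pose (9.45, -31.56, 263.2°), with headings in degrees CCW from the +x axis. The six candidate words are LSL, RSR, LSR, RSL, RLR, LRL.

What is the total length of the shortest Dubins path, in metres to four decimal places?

Let ψ = atan2(Δy, Δx) = atan2(-32.83, 14.66) = -65.9372° be the start→goal bearing.
Normalize: d = |goal − start| / ρ = 35.954478/5.05 = 7.119699, α = (θ_start − ψ) mod 360° = 257.8372° = 4.500108 rad, β = (θ_goal − ψ) mod 360° = 329.1372° = 5.744528 rad.
Common terms: sin α = -0.977553, cos α = -0.210690, sin β = -0.512984, cos β = 0.858398, cos(α−β) = 0.320613, d² = 50.690109. Work in radians in the unit-radius frame; every candidate has L = ρ·(t + p + q).
LSL: p² = 2 + d² − 2cos(α−β) + 2d(sin α − sin β) = 45.433704; p = √p² = 6.740453; φ = atan2(cos β − cos α, d + sin α − sin β) = 0.159280 rad; t = (φ − α) mod 2π = 1.942358 rad, q = (β − φ) mod 2π = 5.585247 rad → L = 5.05·(1.942358 + 6.740453 + 5.585247) = 5.05·14.268058 = 72.053692 m
RSR: p² = 2 + d² − 2cos(α−β) + 2d(sin β − sin α) = 58.664062; p = √p² = 7.659247; φ = atan2(cos α − cos β, d − sin α + sin β) = -0.140039 rad; t = (α − φ) mod 2π = 4.640147 rad, q = (φ − β) mod 2π = 0.398619 rad → L = 5.05·(4.640147 + 7.659247 + 0.398619) = 5.05·12.698012 = 64.124962 m
LSR: p² = d² − 2 + 2cos(α−β) + 2d(sin α + sin β) = 28.106986; p = √p² = 5.301602; φ = atan2(−cos α − cos β, d + sin α + sin β) − atan2(−2, p) = 0.246178 rad; t = (φ − α) mod 2π = 2.029255 rad, q = (φ − β) mod 2π = 0.784835 rad → L = 5.05·(2.029255 + 5.301602 + 0.784835) = 5.05·8.115693 = 40.984249 m
RSL: p² = d² − 2 + 2cos(α−β) − 2d(sin α + sin β) = 70.555683; p = √p² = 8.399743; φ = atan2(cos α + cos β, d − sin α − sin β) − atan2(2, p) = -0.158666 rad; t = (α − φ) mod 2π = 4.658774 rad, q = (β − φ) mod 2π = 5.903194 rad → L = 5.05·(4.658774 + 8.399743 + 5.903194) = 5.05·18.961711 = 95.756641 m
RLR: c = (6 − d² + 2cos(α−β) + 2d(sin α − sin β))/8 = -6.333008, |c| > 1 → infeasible
LRL: c = (6 − d² + 2cos(α−β) − 2d(sin α − sin β))/8 = -4.679213, |c| > 1 → infeasible
Shortest: LSR with L = 40.984249 m ≈ 40.9842 m

40.9842 m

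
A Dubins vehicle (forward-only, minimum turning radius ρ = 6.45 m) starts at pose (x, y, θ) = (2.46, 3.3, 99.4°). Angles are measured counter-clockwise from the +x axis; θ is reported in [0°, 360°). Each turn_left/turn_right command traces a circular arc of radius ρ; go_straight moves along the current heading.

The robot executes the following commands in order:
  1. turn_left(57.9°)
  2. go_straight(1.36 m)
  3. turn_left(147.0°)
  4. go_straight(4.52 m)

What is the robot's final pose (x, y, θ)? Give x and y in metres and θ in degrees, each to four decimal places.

set_pose: (x, y, θ) = (2.4600, 3.3000, 99.4000°), ρ = 6.45
turn_left(57.9°): centre at ρ to the left, rotate +57.9° → (-1.4143, 8.1969, 157.3000°)
go_straight(1.36): x += 1.36·cos θ, y += 1.36·sin θ → (-2.6689, 8.7218, 157.3000°)
turn_left(147.0°): centre at ρ to the left, rotate +147.0° → (-10.4864, -0.8634, 304.3000°)
go_straight(4.52): x += 4.52·cos θ, y += 4.52·sin θ → (-7.9392, -4.5973, 304.3000°)

(-7.9392, -4.5973, 304.3000°)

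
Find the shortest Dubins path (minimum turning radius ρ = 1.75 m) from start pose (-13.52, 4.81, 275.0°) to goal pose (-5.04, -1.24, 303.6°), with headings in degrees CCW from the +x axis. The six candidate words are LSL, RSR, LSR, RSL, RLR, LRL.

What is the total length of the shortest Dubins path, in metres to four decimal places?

10.6438 m

Let ψ = atan2(Δy, Δx) = atan2(-6.05, 8.48) = -35.5057° be the start→goal bearing.
Normalize: d = |goal − start| / ρ = 10.416953/1.75 = 5.952544, α = (θ_start − ψ) mod 360° = 310.5057° = 5.419347 rad, β = (θ_goal − ψ) mod 360° = 339.1057° = 5.918511 rad.
Common terms: sin α = -0.760341, cos α = 0.649524, sin β = -0.356645, cos β = 0.934240, cos(α−β) = 0.877983, d² = 35.432784. Work in radians in the unit-radius frame; every candidate has L = ρ·(t + p + q).
LSL: p² = 2 + d² − 2cos(α−β) + 2d(sin α − sin β) = 30.870777; p = √p² = 5.556148; φ = atan2(cos β − cos α, d + sin α − sin β) = 0.051266 rad; t = (φ − α) mod 2π = 0.915104 rad, q = (β − φ) mod 2π = 5.867245 rad → L = 1.75·(0.915104 + 5.556148 + 5.867245) = 1.75·12.338497 = 21.592370 m
RSR: p² = 2 + d² − 2cos(α−β) + 2d(sin β − sin α) = 40.482858; p = √p² = 6.362614; φ = atan2(cos α − cos β, d − sin α + sin β) = -0.044763 rad; t = (α − φ) mod 2π = 5.464110 rad, q = (φ − β) mod 2π = 0.319911 rad → L = 1.75·(5.464110 + 6.362614 + 0.319911) = 1.75·12.146635 = 21.256612 m
LSR: p² = d² − 2 + 2cos(α−β) + 2d(sin α + sin β) = 21.890930; p = √p² = 4.678774; φ = atan2(−cos α − cos β, d + sin α + sin β) − atan2(−2, p) = 0.087441 rad; t = (φ − α) mod 2π = 0.951279 rad, q = (φ − β) mod 2π = 0.452115 rad → L = 1.75·(0.951279 + 4.678774 + 0.452115) = 1.75·6.082169 = 10.643795 m
RSL: p² = d² − 2 + 2cos(α−β) − 2d(sin α + sin β) = 48.486569; p = √p² = 6.963230; φ = atan2(cos α + cos β, d − sin α − sin β) − atan2(2, p) = -0.059306 rad; t = (α − φ) mod 2π = 5.478653 rad, q = (β − φ) mod 2π = 5.977817 rad → L = 1.75·(5.478653 + 6.963230 + 5.977817) = 1.75·18.419700 = 32.234475 m
RLR: c = (6 − d² + 2cos(α−β) + 2d(sin α − sin β))/8 = -4.060357, |c| > 1 → infeasible
LRL: c = (6 − d² + 2cos(α−β) − 2d(sin α − sin β))/8 = -2.858847, |c| > 1 → infeasible
Shortest: LSR with L = 10.643795 m ≈ 10.6438 m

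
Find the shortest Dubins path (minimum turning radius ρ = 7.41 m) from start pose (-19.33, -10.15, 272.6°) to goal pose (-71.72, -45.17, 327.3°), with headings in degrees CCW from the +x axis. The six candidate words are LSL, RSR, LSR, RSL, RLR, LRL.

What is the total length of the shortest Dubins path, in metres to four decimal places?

74.1416 m

Let ψ = atan2(Δy, Δx) = atan2(-35.02, -52.39) = -146.2393° be the start→goal bearing.
Normalize: d = |goal − start| / ρ = 63.016764/7.41 = 8.504287, α = (θ_start − ψ) mod 360° = 58.8393° = 1.026940 rad, β = (θ_goal − ψ) mod 360° = 113.5393° = 1.981635 rad.
Common terms: sin α = 0.855720, cos α = 0.517440, sin β = 0.916786, cos β = -0.399378, cos(α−β) = 0.577858, d² = 72.322890. Work in radians in the unit-radius frame; every candidate has L = ρ·(t + p + q).
LSL: p² = 2 + d² − 2cos(α−β) + 2d(sin α − sin β) = 72.128520; p = √p² = 8.492851; φ = atan2(cos β − cos α, d + sin α − sin β) = -0.108163 rad; t = (φ − α) mod 2π = 5.148083 rad, q = (β − φ) mod 2π = 2.089798 rad → L = 7.41·(5.148083 + 8.492851 + 2.089798) = 7.41·15.730732 = 116.564720 m
RSR: p² = 2 + d² − 2cos(α−β) + 2d(sin β − sin α) = 74.205831; p = √p² = 8.614281; φ = atan2(cos α − cos β, d − sin α + sin β) = 0.106632 rad; t = (α − φ) mod 2π = 0.920308 rad, q = (φ − β) mod 2π = 4.408182 rad → L = 7.41·(0.920308 + 8.614281 + 4.408182) = 7.41·13.942771 = 103.315932 m
LSR: p² = d² − 2 + 2cos(α−β) + 2d(sin α + sin β) = 101.626400; p = √p² = 10.080992; φ = atan2(−cos α − cos β, d + sin α + sin β) − atan2(−2, p) = 0.184362 rad; t = (φ − α) mod 2π = 5.440608 rad, q = (φ − β) mod 2π = 4.485913 rad → L = 7.41·(5.440608 + 10.080992 + 4.485913) = 7.41·20.007512 = 148.255667 m
RSL: p² = d² − 2 + 2cos(α−β) − 2d(sin α + sin β) = 41.330811; p = √p² = 6.428904; φ = atan2(cos α + cos β, d − sin α − sin β) − atan2(2, p) = -0.284068 rad; t = (α − φ) mod 2π = 1.311008 rad, q = (β − φ) mod 2π = 2.265703 rad → L = 7.41·(1.311008 + 6.428904 + 2.265703) = 7.41·10.005616 = 74.141613 m
RLR: c = (6 − d² + 2cos(α−β) + 2d(sin α − sin β))/8 = -8.275729, |c| > 1 → infeasible
LRL: c = (6 − d² + 2cos(α−β) − 2d(sin α − sin β))/8 = -8.016065, |c| > 1 → infeasible
Shortest: RSL with L = 74.141613 m ≈ 74.1416 m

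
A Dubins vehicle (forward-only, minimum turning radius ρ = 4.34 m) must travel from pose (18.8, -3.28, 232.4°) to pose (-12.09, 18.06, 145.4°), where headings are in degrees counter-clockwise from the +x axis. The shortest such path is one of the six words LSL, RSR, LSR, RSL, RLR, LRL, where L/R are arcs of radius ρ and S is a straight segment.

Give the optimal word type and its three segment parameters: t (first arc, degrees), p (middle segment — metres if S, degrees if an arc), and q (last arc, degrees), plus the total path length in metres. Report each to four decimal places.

Let ψ = atan2(Δy, Δx) = atan2(21.34, -30.89) = 145.3618° be the start→goal bearing.
Normalize: d = |goal − start| / ρ = 37.544476/4.34 = 8.650801, α = (θ_start − ψ) mod 360° = 87.0382° = 1.519103 rad, β = (θ_goal − ψ) mod 360° = 0.0382° = 0.000667 rad.
Common terms: sin α = 0.998664, cos α = 0.051670, sin β = 0.000667, cos β = 1.000000, cos(α−β) = 0.052336, d² = 74.836358. Work in radians in the unit-radius frame; every candidate has L = ρ·(t + p + q).
LSL: p² = 2 + d² − 2cos(α−β) + 2d(sin α − sin β) = 93.998639; p = √p² = 9.695290; φ = atan2(cos β − cos α, d + sin α − sin β) = 0.097970 rad; t = (φ − α) mod 2π = 4.862052 rad, q = (β − φ) mod 2π = 6.185882 rad → L = 4.34·(4.862052 + 9.695290 + 6.185882) = 4.34·20.743224 = 90.025591 m
RSR: p² = 2 + d² − 2cos(α−β) + 2d(sin β − sin α) = 59.464733; p = √p² = 7.711338; φ = atan2(cos α − cos β, d − sin α + sin β) = -0.123291 rad; t = (α − φ) mod 2π = 1.642394 rad, q = (φ − β) mod 2π = 6.159228 rad → L = 4.34·(1.642394 + 7.711338 + 6.159228) = 4.34·15.512960 = 67.326245 m
LSR: p² = d² − 2 + 2cos(α−β) + 2d(sin α + sin β) = 90.231058; p = √p² = 9.499003; φ = atan2(−cos α − cos β, d + sin α + sin β) − atan2(−2, p) = 0.098966 rad; t = (φ − α) mod 2π = 4.863048 rad, q = (φ − β) mod 2π = 0.098299 rad → L = 4.34·(4.863048 + 9.499003 + 0.098299) = 4.34·14.460350 = 62.757919 m
RSL: p² = d² − 2 + 2cos(α−β) − 2d(sin α + sin β) = 55.651001; p = √p² = 7.459960; φ = atan2(cos α + cos β, d − sin α − sin β) − atan2(2, p) = -0.125347 rad; t = (α − φ) mod 2π = 1.644451 rad, q = (β − φ) mod 2π = 0.126014 rad → L = 4.34·(1.644451 + 7.459960 + 0.126014) = 4.34·9.230425 = 40.060043 m
RLR: c = (6 − d² + 2cos(α−β) + 2d(sin α − sin β))/8 = -6.433092, |c| > 1 → infeasible
LRL: c = (6 − d² + 2cos(α−β) − 2d(sin α − sin β))/8 = -10.749830, |c| > 1 → infeasible
Shortest: RSL with L = 40.060043 m ≈ 40.0600 m
Convert RSL to answer units (arcs ×180/π): t = 1.644451·180/π = 94.2201°, p = ρ·p = 4.34·7.459960 = 32.3762 m, q = 0.126014·180/π = 7.2201°, L = 40.0600 m.

RSL: t = 94.2201°, p = 32.3762 m, q = 7.2201°, L = 40.0600 m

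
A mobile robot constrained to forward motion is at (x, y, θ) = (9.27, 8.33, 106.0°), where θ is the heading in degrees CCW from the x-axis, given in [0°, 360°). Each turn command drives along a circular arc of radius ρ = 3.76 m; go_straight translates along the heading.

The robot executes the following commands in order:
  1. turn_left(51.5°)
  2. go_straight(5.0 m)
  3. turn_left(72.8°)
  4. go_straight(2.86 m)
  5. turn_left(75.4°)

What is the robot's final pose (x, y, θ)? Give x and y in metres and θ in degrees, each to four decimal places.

(-3.8441, 4.8124, 305.7000°)

set_pose: (x, y, θ) = (9.2700, 8.3300, 106.0000°), ρ = 3.76
turn_left(51.5°): centre at ρ to the left, rotate +51.5° → (7.0945, 10.7674, 157.5000°)
go_straight(5.0): x += 5.0·cos θ, y += 5.0·sin θ → (2.4751, 12.6808, 157.5000°)
turn_left(72.8°): centre at ρ to the left, rotate +72.8° → (-1.8567, 11.6088, 230.3000°)
go_straight(2.86): x += 2.86·cos θ, y += 2.86·sin θ → (-3.6836, 9.4083, 230.3000°)
turn_left(75.4°): centre at ρ to the left, rotate +75.4° → (-3.8441, 4.8124, 305.7000°)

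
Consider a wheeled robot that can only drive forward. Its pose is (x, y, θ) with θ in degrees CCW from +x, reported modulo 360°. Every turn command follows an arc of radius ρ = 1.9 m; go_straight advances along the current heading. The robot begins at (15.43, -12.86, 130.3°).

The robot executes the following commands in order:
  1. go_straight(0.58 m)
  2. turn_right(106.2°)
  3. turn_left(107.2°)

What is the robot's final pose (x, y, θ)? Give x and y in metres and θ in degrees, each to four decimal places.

(16.3797, -6.4660, 131.3000°)

set_pose: (x, y, θ) = (15.4300, -12.8600, 130.3000°), ρ = 1.9
go_straight(0.58): x += 0.58·cos θ, y += 0.58·sin θ → (15.0549, -12.4177, 130.3000°)
turn_right(106.2°): centre at ρ to the right, rotate −106.2° → (15.7281, -9.4544, 24.1000°)
turn_left(107.2°): centre at ρ to the left, rotate +107.2° → (16.3797, -6.4660, 131.3000°)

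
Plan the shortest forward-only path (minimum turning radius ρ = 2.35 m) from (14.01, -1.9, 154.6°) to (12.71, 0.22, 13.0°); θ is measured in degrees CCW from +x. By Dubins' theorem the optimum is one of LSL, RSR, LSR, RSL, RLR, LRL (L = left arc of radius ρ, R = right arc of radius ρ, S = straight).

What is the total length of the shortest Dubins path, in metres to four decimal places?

Let ψ = atan2(Δy, Δx) = atan2(2.12, -1.30) = 121.5169° be the start→goal bearing.
Normalize: d = |goal − start| / ρ = 2.486845/2.35 = 1.058232, α = (θ_start − ψ) mod 360° = 33.0831° = 0.577408 rad, β = (θ_goal − ψ) mod 360° = 251.4831° = 4.389207 rad.
Common terms: sin α = 0.545854, cos α = 0.837880, sin β = -0.948230, cos β = -0.317585, cos(α−β) = -0.783693, d² = 1.119855. Work in radians in the unit-radius frame; every candidate has L = ρ·(t + p + q).
LSL: p² = 2 + d² − 2cos(α−β) + 2d(sin α − sin β) = 7.849417; p = √p² = 2.801681; φ = atan2(cos β − cos α, d + sin α − sin β) = -0.425107 rad; t = (φ − α) mod 2π = 5.280670 rad, q = (β − φ) mod 2π = 4.814315 rad → L = 2.35·(5.280670 + 2.801681 + 4.814315) = 2.35·12.896666 = 30.307164 m
RSR: p² = 2 + d² − 2cos(α−β) + 2d(sin β − sin α) = 1.525067; p = √p² = 1.234936; φ = atan2(cos α − cos β, d − sin α + sin β) = 1.931502 rad; t = (α − φ) mod 2π = 4.929091 rad, q = (φ − β) mod 2π = 3.825480 rad → L = 2.35·(4.929091 + 1.234936 + 3.825480) = 2.35·9.989507 = 23.475342 m
LSR: p² = d² − 2 + 2cos(α−β) + 2d(sin α + sin β) = -3.299145 < 0 → infeasible
RSL: p² = d² − 2 + 2cos(α−β) − 2d(sin α + sin β) = -1.595918 < 0 → infeasible
RLR: c = (6 − d² + 2cos(α−β) + 2d(sin α − sin β))/8 = 0.809367; p = 2π − arccos c = 5.655462 rad; φ = atan2(cos α − cos β, d − sin α + sin β) = 1.931502 rad; t = (α − φ + p/2) mod 2π = 1.473637 rad, q = (α − β − t + p) mod 2π = 0.370026 rad → L = 2.35·(1.473637 + 5.655462 + 0.370026) = 2.35·7.499125 = 17.622943 m
LRL: c = (6 − d² + 2cos(α−β) − 2d(sin α − sin β))/8 = 0.018823; p = 2π − arccos c = 4.731213 rad; φ = atan2(cos β − cos α, d + sin α − sin β) = -0.425107 rad; t = (φ − α + p/2) mod 2π = 1.363091 rad, q = (β − α − t + p) mod 2π = 0.896736 rad → L = 2.35·(1.363091 + 4.731213 + 0.896736) = 2.35·6.991040 = 16.428943 m
Shortest: LRL with L = 16.428943 m ≈ 16.4289 m

16.4289 m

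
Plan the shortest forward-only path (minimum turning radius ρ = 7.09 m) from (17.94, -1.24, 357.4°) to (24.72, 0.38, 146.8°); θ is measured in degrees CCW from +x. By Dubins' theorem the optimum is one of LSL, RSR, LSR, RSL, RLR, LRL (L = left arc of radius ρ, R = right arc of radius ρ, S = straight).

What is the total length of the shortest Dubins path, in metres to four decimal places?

50.7188 m

Let ψ = atan2(Δy, Δx) = atan2(1.62, 6.78) = 13.4382° be the start→goal bearing.
Normalize: d = |goal − start| / ρ = 6.970854/7.09 = 0.983195, α = (θ_start − ψ) mod 360° = 343.9618° = 6.003266 rad, β = (θ_goal − ψ) mod 360° = 133.3618° = 2.327603 rad.
Common terms: sin α = -0.276278, cos α = 0.961078, sin β = 0.727032, cos β = -0.686603, cos(α−β) = -0.860742, d² = 0.966673. Work in radians in the unit-radius frame; every candidate has L = ρ·(t + p + q).
LSL: p² = 2 + d² − 2cos(α−β) + 2d(sin α − sin β) = 2.715257; p = √p² = 1.647804; φ = atan2(cos β − cos α, d + sin α − sin β) = -1.583004 rad; t = (φ − α) mod 2π = 4.980101 rad, q = (β − φ) mod 2π = 3.910607 rad → L = 7.09·(4.980101 + 1.647804 + 3.910607) = 7.09·10.538511 = 74.718042 m
RSR: p² = 2 + d² − 2cos(α−β) + 2d(sin β − sin α) = 6.661057; p = √p² = 2.580902; φ = atan2(cos α − cos β, d − sin α + sin β) = 0.692434 rad; t = (α − φ) mod 2π = 5.310832 rad, q = (φ − β) mod 2π = 4.648017 rad → L = 7.09·(5.310832 + 2.580902 + 4.648017) = 7.09·12.539751 = 88.906835 m
LSR: p² = d² − 2 + 2cos(α−β) + 2d(sin α + sin β) = -1.868452 < 0 → infeasible
RSL: p² = d² − 2 + 2cos(α−β) − 2d(sin α + sin β) = -3.641171 < 0 → infeasible
RLR: c = (6 − d² + 2cos(α−β) + 2d(sin α − sin β))/8 = 0.167368; p = 2π − arccos c = 4.880548 rad; φ = atan2(cos α − cos β, d − sin α + sin β) = 0.692434 rad; t = (α − φ + p/2) mod 2π = 1.467921 rad, q = (α − β − t + p) mod 2π = 0.805106 rad → L = 7.09·(1.467921 + 4.880548 + 0.805106) = 7.09·7.153575 = 50.718845 m
LRL: c = (6 − d² + 2cos(α−β) − 2d(sin α − sin β))/8 = 0.660593; p = 2π − arccos c = 5.433997 rad; φ = atan2(cos β − cos α, d + sin α − sin β) = -1.583004 rad; t = (φ − α + p/2) mod 2π = 1.413914 rad, q = (β − α − t + p) mod 2π = 0.344420 rad → L = 7.09·(1.413914 + 5.433997 + 0.344420) = 7.09·7.192331 = 50.993627 m
Shortest: RLR with L = 50.718845 m ≈ 50.7188 m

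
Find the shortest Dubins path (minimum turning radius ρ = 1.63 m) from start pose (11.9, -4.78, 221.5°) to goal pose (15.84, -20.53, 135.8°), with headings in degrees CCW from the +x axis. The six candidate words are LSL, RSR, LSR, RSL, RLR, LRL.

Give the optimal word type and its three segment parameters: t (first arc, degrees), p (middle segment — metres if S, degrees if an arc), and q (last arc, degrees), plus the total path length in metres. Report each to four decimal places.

LSR: t = 78.6714°, p = 13.5591 m, q = 164.3714°, L = 20.4734 m

Let ψ = atan2(Δy, Δx) = atan2(-15.75, 3.94) = -75.9552° be the start→goal bearing.
Normalize: d = |goal − start| / ρ = 16.235335/1.63 = 9.960328, α = (θ_start − ψ) mod 360° = 297.4552° = 5.191573 rad, β = (θ_goal − ψ) mod 360° = 211.7552° = 3.695825 rad.
Common terms: sin α = -0.887372, cos α = 0.461055, sin β = -0.526291, cos β = -0.850304, cos(α−β) = 0.074979, d² = 99.208137. Work in radians in the unit-radius frame; every candidate has L = ρ·(t + p + q).
LSL: p² = 2 + d² − 2cos(α−β) + 2d(sin α − sin β) = 93.865218; p = √p² = 9.688406; φ = atan2(cos β − cos α, d + sin α − sin β) = -0.135770 rad; t = (φ − α) mod 2π = 0.955843 rad, q = (β − φ) mod 2π = 3.831596 rad → L = 1.63·(0.955843 + 9.688406 + 3.831596) = 1.63·14.475845 = 23.595627 m
RSR: p² = 2 + d² − 2cos(α−β) + 2d(sin β − sin α) = 108.251142; p = √p² = 10.404381; φ = atan2(cos α − cos β, d − sin α + sin β) = 0.126375 rad; t = (α − φ) mod 2π = 5.065197 rad, q = (φ − β) mod 2π = 2.713735 rad → L = 1.63·(5.065197 + 10.404381 + 2.713735) = 1.63·18.183313 = 29.638801 m
LSR: p² = d² − 2 + 2cos(α−β) + 2d(sin α + sin β) = 69.197006; p = √p² = 8.318474; φ = atan2(−cos α − cos β, d + sin α + sin β) − atan2(−2, p) = 0.281463 rad; t = (φ − α) mod 2π = 1.373076 rad, q = (φ − β) mod 2π = 2.868823 rad → L = 1.63·(1.373076 + 8.318474 + 2.868823) = 1.63·12.560372 = 20.473407 m
RSL: p² = d² − 2 + 2cos(α−β) − 2d(sin α + sin β) = 125.519183; p = √p² = 11.203534; φ = atan2(cos α + cos β, d − sin α − sin β) − atan2(2, p) = -0.210864 rad; t = (α − φ) mod 2π = 5.402436 rad, q = (β − φ) mod 2π = 3.906689 rad → L = 1.63·(5.402436 + 11.203534 + 3.906689) = 1.63·20.512660 = 33.435635 m
RLR: c = (6 − d² + 2cos(α−β) + 2d(sin α − sin β))/8 = -12.531393, |c| > 1 → infeasible
LRL: c = (6 − d² + 2cos(α−β) − 2d(sin α − sin β))/8 = -10.733152, |c| > 1 → infeasible
Shortest: LSR with L = 20.473407 m ≈ 20.4734 m
Convert LSR to answer units (arcs ×180/π): t = 1.373076·180/π = 78.6714°, p = ρ·p = 1.63·8.318474 = 13.5591 m, q = 2.868823·180/π = 164.3714°, L = 20.4734 m.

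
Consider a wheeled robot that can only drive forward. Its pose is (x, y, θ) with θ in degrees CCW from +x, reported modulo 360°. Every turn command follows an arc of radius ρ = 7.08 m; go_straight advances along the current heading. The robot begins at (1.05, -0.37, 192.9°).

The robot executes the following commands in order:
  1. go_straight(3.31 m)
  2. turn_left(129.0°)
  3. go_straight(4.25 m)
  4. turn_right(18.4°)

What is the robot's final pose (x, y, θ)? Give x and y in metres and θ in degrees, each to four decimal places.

(-0.0847, -17.8680, 303.5000°)

set_pose: (x, y, θ) = (1.0500, -0.3700, 192.9000°), ρ = 7.08
go_straight(3.31): x += 3.31·cos θ, y += 3.31·sin θ → (-2.1765, -1.1090, 192.9000°)
turn_left(129.0°): centre at ρ to the left, rotate +129.0° → (-4.9645, -13.5818, 321.9000°)
go_straight(4.25): x += 4.25·cos θ, y += 4.25·sin θ → (-1.6200, -16.2042, 321.9000°)
turn_right(18.4°): centre at ρ to the right, rotate −18.4° → (-0.0847, -17.8680, 303.5000°)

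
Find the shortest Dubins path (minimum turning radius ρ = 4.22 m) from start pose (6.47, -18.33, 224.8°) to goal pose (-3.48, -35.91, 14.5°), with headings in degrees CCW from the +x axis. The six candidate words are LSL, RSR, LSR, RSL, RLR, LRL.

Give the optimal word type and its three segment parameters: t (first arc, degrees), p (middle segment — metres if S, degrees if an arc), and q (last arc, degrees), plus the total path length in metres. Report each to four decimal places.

RSL: t = 8.1719°, p = 16.2843 m, q = 157.8719°, L = 28.5139 m

Let ψ = atan2(Δy, Δx) = atan2(-17.58, -9.95) = -119.5092° be the start→goal bearing.
Normalize: d = |goal − start| / ρ = 20.200468/4.22 = 4.786841, α = (θ_start − ψ) mod 360° = 344.3092° = 6.009329 rad, β = (θ_goal − ψ) mod 360° = 134.0092° = 2.338901 rad.
Common terms: sin α = -0.270446, cos α = 0.962735, sin β = 0.719229, cos β = -0.694773, cos(α−β) = -0.863396, d² = 22.913844. Work in radians in the unit-radius frame; every candidate has L = ρ·(t + p + q).
LSL: p² = 2 + d² − 2cos(α−β) + 2d(sin α − sin β) = 17.165802; p = √p² = 4.143163; φ = atan2(cos β − cos α, d + sin α − sin β) = -0.411581 rad; t = (φ − α) mod 2π = 6.145461 rad, q = (β − φ) mod 2π = 2.750482 rad → L = 4.22·(6.145461 + 4.143163 + 2.750482) = 4.22·13.039106 = 55.025029 m
RSR: p² = 2 + d² − 2cos(α−β) + 2d(sin β − sin α) = 36.115468; p = √p² = 6.009615; φ = atan2(cos α − cos β, d − sin α + sin β) = 0.279432 rad; t = (α − φ) mod 2π = 5.729897 rad, q = (φ − β) mod 2π = 4.223716 rad → L = 4.22·(5.729897 + 6.009615 + 4.223716) = 4.22·15.963227 = 67.364819 m
LSR: p² = d² − 2 + 2cos(α−β) + 2d(sin α + sin β) = 23.483551; p = √p² = 4.845983; φ = atan2(−cos α − cos β, d + sin α + sin β) − atan2(−2, p) = 0.340282 rad; t = (φ − α) mod 2π = 0.614138 rad, q = (φ − β) mod 2π = 4.284566 rad → L = 4.22·(0.614138 + 4.845983 + 4.284566) = 4.22·9.744687 = 41.122580 m
RSL: p² = d² − 2 + 2cos(α−β) − 2d(sin α + sin β) = 14.890555; p = √p² = 3.858828; φ = atan2(cos α + cos β, d − sin α − sin β) − atan2(2, p) = -0.416482 rad; t = (α − φ) mod 2π = 0.142626 rad, q = (β − φ) mod 2π = 2.755384 rad → L = 4.22·(0.142626 + 3.858828 + 2.755384) = 4.22·6.756838 = 28.513854 m
RLR: c = (6 − d² + 2cos(α−β) + 2d(sin α − sin β))/8 = -3.514434, |c| > 1 → infeasible
LRL: c = (6 − d² + 2cos(α−β) − 2d(sin α − sin β))/8 = -1.145725, |c| > 1 → infeasible
Shortest: RSL with L = 28.513854 m ≈ 28.5139 m
Convert RSL to answer units (arcs ×180/π): t = 0.142626·180/π = 8.1719°, p = ρ·p = 4.22·3.858828 = 16.2843 m, q = 2.755384·180/π = 157.8719°, L = 28.5139 m.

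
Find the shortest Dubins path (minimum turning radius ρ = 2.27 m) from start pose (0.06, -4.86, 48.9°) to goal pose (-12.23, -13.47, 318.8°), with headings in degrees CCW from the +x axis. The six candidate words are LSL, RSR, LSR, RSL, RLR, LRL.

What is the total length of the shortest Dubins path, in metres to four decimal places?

23.0619 m

Let ψ = atan2(Δy, Δx) = atan2(-8.61, -12.29) = -144.9861° be the start→goal bearing.
Normalize: d = |goal − start| / ρ = 15.005872/2.27 = 6.610516, α = (θ_start − ψ) mod 360° = 193.8861° = 3.383951 rad, β = (θ_goal − ψ) mod 360° = 103.7861° = 1.811409 rad.
Common terms: sin α = -0.239992, cos α = -0.970775, sin β = 0.971192, cos β = -0.238298, cos(α−β) = -0.001745, d² = 43.698927. Work in radians in the unit-radius frame; every candidate has L = ρ·(t + p + q).
LSL: p² = 2 + d² − 2cos(α−β) + 2d(sin α − sin β) = 29.689308; p = √p² = 5.448790; φ = atan2(cos β − cos α, d + sin α − sin β) = 0.134838 rad; t = (φ − α) mod 2π = 3.034072 rad, q = (β − φ) mod 2π = 1.676571 rad → L = 2.27·(3.034072 + 5.448790 + 1.676571) = 2.27·10.159433 = 23.061913 m
RSR: p² = 2 + d² − 2cos(α−β) + 2d(sin β − sin α) = 61.715527; p = √p² = 7.855923; φ = atan2(cos α − cos β, d − sin α + sin β) = -0.093374 rad; t = (α − φ) mod 2π = 3.477325 rad, q = (φ − β) mod 2π = 4.378402 rad → L = 2.27·(3.477325 + 7.855923 + 4.378402) = 2.27·15.711650 = 35.665446 m
LSR: p² = d² − 2 + 2cos(α−β) + 2d(sin α + sin β) = 51.362654; p = √p² = 7.166774; φ = atan2(−cos α − cos β, d + sin α + sin β) − atan2(−2, p) = 0.435362 rad; t = (φ − α) mod 2π = 3.334597 rad, q = (φ − β) mod 2π = 4.907139 rad → L = 2.27·(3.334597 + 7.166774 + 4.907139) = 2.27·15.408510 = 34.977318 m
RSL: p² = d² − 2 + 2cos(α−β) − 2d(sin α + sin β) = 32.028218; p = √p² = 5.659348; φ = atan2(cos α + cos β, d − sin α − sin β) − atan2(2, p) = -0.542519 rad; t = (α − φ) mod 2π = 3.926470 rad, q = (β − φ) mod 2π = 2.353928 rad → L = 2.27·(3.926470 + 5.659348 + 2.353928) = 2.27·11.939746 = 27.103223 m
RLR: c = (6 − d² + 2cos(α−β) + 2d(sin α − sin β))/8 = -6.714441, |c| > 1 → infeasible
LRL: c = (6 − d² + 2cos(α−β) − 2d(sin α − sin β))/8 = -2.711164, |c| > 1 → infeasible
Shortest: LSL with L = 23.061913 m ≈ 23.0619 m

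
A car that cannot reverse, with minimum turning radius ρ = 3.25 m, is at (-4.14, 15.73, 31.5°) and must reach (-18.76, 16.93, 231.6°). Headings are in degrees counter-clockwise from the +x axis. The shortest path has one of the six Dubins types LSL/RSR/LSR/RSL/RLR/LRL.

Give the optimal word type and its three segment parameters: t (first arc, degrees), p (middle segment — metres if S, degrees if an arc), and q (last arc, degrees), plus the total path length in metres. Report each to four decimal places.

LSL: t = 167.5861°, p = 10.9784 m, q = 32.5139°, L = 22.3287 m

Let ψ = atan2(Δy, Δx) = atan2(1.20, -14.62) = 175.3077° be the start→goal bearing.
Normalize: d = |goal − start| / ρ = 14.669165/3.25 = 4.513589, α = (θ_start − ψ) mod 360° = 216.1923° = 3.773267 rad, β = (θ_goal − ψ) mod 360° = 56.2923° = 0.982486 rad.
Common terms: sin α = -0.590497, cos α = -0.807040, sin β = 0.831879, cos β = 0.554956, cos(α−β) = -0.939094, d² = 20.372488. Work in radians in the unit-radius frame; every candidate has L = ρ·(t + p + q).
LSL: p² = 2 + d² − 2cos(α−β) + 2d(sin α − sin β) = 11.410631; p = √p² = 3.377963; φ = atan2(cos β − cos α, d + sin α − sin β) = 0.415012 rad; t = (φ − α) mod 2π = 2.924930 rad, q = (β − φ) mod 2π = 0.567474 rad → L = 3.25·(2.924930 + 3.377963 + 0.567474) = 3.25·6.870366 = 22.328691 m
RSR: p² = 2 + d² − 2cos(α−β) + 2d(sin β − sin α) = 37.090721; p = √p² = 6.090215; φ = atan2(cos α − cos β, d − sin α + sin β) = -0.225544 rad; t = (α − φ) mod 2π = 3.998811 rad, q = (φ − β) mod 2π = 5.075155 rad → L = 3.25·(3.998811 + 6.090215 + 5.075155) = 3.25·15.164182 = 49.283591 m
LSR: p² = d² − 2 + 2cos(α−β) + 2d(sin α + sin β) = 18.673301; p = √p² = 4.321262; φ = atan2(−cos α − cos β, d + sin α + sin β) − atan2(−2, p) = 0.486435 rad; t = (φ − α) mod 2π = 2.996353 rad, q = (φ − β) mod 2π = 5.787135 rad → L = 3.25·(2.996353 + 4.321262 + 5.787135) = 3.25·13.104750 = 42.590437 m
RSL: p² = d² − 2 + 2cos(α−β) − 2d(sin α + sin β) = 14.315297; p = √p² = 3.783556; φ = atan2(cos α + cos β, d − sin α − sin β) − atan2(2, p) = -0.545205 rad; t = (α − φ) mod 2π = 4.318472 rad, q = (β − φ) mod 2π = 1.527690 rad → L = 3.25·(4.318472 + 3.783556 + 1.527690) = 3.25·9.629718 = 31.296584 m
RLR: c = (6 − d² + 2cos(α−β) + 2d(sin α − sin β))/8 = -3.636340, |c| > 1 → infeasible
LRL: c = (6 − d² + 2cos(α−β) − 2d(sin α − sin β))/8 = -0.426329; p = 2π − arccos c = 4.271959 rad; φ = atan2(cos β − cos α, d + sin α − sin β) = 0.415012 rad; t = (φ − α + p/2) mod 2π = 5.060909 rad, q = (β − α − t + p) mod 2π = 2.703453 rad → L = 3.25·(5.060909 + 4.271959 + 2.703453) = 3.25·12.036321 = 39.118043 m
Shortest: LSL with L = 22.328691 m ≈ 22.3287 m
Convert LSL to answer units (arcs ×180/π): t = 2.924930·180/π = 167.5861°, p = ρ·p = 3.25·3.377963 = 10.9784 m, q = 0.567474·180/π = 32.5139°, L = 22.3287 m.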